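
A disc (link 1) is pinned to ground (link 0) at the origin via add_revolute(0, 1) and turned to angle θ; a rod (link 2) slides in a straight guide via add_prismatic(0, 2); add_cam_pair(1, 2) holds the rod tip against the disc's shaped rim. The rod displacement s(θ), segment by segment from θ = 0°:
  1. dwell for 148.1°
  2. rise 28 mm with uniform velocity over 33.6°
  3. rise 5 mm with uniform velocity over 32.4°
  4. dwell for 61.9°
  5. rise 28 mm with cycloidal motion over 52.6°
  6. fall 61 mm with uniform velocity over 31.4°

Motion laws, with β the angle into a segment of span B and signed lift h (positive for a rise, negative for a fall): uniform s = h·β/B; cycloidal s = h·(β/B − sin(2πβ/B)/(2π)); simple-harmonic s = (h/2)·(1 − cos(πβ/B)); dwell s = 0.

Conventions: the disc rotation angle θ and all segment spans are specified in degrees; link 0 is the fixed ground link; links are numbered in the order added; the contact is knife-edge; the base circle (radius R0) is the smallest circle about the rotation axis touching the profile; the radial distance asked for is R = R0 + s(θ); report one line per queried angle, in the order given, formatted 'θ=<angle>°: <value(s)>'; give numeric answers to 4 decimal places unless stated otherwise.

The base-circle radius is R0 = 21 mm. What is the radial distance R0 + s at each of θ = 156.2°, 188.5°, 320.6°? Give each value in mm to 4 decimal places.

segment 1 (0° to 148.1°, dwell): s unchanged at 0.0000
θ = 156.2° falls in segment 2 (148.1° to 181.7°, uniform, h = 28): β = 156.2 − 148.1 = 8.1°, B = 33.6°; Δs = 28·8.1/33.6 = 6.7500; s = 0.0000 + 6.7500 = 6.7500
segment 2 (148.1° to 181.7°, uniform, h = 28) is passed completely: s = 0.0000 + (28) = 28.0000
θ = 188.5° falls in segment 3 (181.7° to 214.1°, uniform, h = 5): β = 188.5 − 181.7 = 6.8°, B = 32.4°; Δs = 5·6.8/32.4 = 1.0494; s = 28.0000 + 1.0494 = 29.0494
segment 3 (181.7° to 214.1°, uniform, h = 5) is passed completely: s = 28.0000 + (5) = 33.0000
segment 4 (214.1° to 276°, dwell): s unchanged at 33.0000
θ = 320.6° falls in segment 5 (276° to 328.6°, cycloidal, h = 28): β = 320.6 − 276 = 44.6°, B = 52.6°; Δs = 28·(0.8479 − sin(2π·0.8479)/(2π)) = 27.3808; s = 33.0000 + 27.3808 = 60.3808
θ=156.2°: R = R0 + s = 21 + 6.7500 = 27.7500
θ=188.5°: R = R0 + s = 21 + 29.0494 = 50.0494
θ=320.6°: R = R0 + s = 21 + 60.3808 = 81.3808

θ=156.2°: 27.7500
θ=188.5°: 50.0494
θ=320.6°: 81.3808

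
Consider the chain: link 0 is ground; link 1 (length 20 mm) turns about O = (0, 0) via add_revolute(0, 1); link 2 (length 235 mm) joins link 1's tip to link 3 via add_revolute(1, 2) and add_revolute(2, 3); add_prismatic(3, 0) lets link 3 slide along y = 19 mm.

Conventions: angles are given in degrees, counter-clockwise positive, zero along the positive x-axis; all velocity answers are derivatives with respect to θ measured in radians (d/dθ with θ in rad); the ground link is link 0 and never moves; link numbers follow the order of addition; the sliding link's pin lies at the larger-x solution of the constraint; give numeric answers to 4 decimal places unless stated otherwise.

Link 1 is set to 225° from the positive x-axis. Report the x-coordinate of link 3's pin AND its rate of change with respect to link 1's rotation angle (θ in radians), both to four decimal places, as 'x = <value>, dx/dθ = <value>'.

geometry: r = 20 mm, L = 235 mm, e = 19 mm
crank pin P = (r cos θ, r sin θ) = (-14.142136, -14.142136)
h = r sin θ − e = -14.142136 − 19 = -33.142136
x = r cos θ + √(L² − h²) = -14.142136 + 232.651239 = 218.509103
dx/dθ = −r sin θ − h·r cos θ/√(L² − h²) (θ in radians; h = -33.142136) = 12.127530

x = 218.5091, dx/dθ = 12.1275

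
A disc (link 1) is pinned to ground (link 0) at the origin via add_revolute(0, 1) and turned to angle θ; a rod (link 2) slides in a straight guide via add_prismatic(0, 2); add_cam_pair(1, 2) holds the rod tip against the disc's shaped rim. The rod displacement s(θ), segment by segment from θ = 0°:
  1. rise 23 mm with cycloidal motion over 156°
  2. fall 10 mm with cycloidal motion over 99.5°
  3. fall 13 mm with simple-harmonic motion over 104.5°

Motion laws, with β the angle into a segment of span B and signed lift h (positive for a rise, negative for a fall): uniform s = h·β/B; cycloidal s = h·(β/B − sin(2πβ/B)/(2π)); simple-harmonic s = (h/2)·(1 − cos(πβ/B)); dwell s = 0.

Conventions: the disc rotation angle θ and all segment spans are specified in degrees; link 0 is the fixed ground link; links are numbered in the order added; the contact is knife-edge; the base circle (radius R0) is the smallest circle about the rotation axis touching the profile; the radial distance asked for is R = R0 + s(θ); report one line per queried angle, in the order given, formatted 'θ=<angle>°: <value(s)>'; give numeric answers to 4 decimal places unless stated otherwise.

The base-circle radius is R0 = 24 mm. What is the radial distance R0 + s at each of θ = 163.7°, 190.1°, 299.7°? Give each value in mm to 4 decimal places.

segment 1 (0° to 156°, cycloidal, h = 23) is passed completely: s = 0.0000 + (23) = 23.0000
θ = 163.7° falls in segment 2 (156° to 255.5°, cycloidal, h = -10): β = 163.7 − 156 = 7.7°, B = 99.5°; Δs = -10·(0.0774 − sin(2π·0.0774)/(2π)) = -0.0301; s = 23.0000 − 0.0301 = 22.9699
θ = 190.1° falls in segment 2 (156° to 255.5°, cycloidal, h = -10): β = 190.1 − 156 = 34.1°, B = 99.5°; Δs = -10·(0.3427 − sin(2π·0.3427)/(2π)) = -2.0981; s = 23.0000 − 2.0981 = 20.9019
segment 2 (156° to 255.5°, cycloidal, h = -10) is passed completely: s = 23.0000 + (-10) = 13.0000
θ = 299.7° falls in segment 3 (255.5° to 360°, simple-harmonic, h = -13): β = 299.7 − 255.5 = 44.2°, B = 104.5°; Δs = -13/2·(1 − cos(π·0.4230)) = -4.9423; s = 13.0000 − 4.9423 = 8.0577
θ=163.7°: R = R0 + s = 24 + 22.9699 = 46.9699
θ=190.1°: R = R0 + s = 24 + 20.9019 = 44.9019
θ=299.7°: R = R0 + s = 24 + 8.0577 = 32.0577

θ=163.7°: 46.9699
θ=190.1°: 44.9019
θ=299.7°: 32.0577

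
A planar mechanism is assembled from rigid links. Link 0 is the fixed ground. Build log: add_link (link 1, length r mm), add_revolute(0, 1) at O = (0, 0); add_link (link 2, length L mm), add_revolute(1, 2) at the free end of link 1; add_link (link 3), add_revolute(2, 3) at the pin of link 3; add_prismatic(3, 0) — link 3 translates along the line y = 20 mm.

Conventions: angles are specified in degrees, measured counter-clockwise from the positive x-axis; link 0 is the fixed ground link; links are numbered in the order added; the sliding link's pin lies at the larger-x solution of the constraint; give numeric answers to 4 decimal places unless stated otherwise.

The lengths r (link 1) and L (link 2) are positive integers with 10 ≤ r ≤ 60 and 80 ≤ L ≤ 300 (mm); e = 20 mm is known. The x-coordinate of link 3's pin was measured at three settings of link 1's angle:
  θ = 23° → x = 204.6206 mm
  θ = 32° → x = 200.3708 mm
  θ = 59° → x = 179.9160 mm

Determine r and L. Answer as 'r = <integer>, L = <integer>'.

constraint per measurement: (x − r cos θ)² + (r sin θ − e)² = L²
subtracting the θ₁ and θ₂ equations cancels the r² and L² terms:
r = (x₁² − x₂²) / (2[(x₁cos θ₁ + e sin θ₁) − (x₂cos θ₂ + e sin θ₂)]) = 55.0008 → r = 55
L² = (x₁ − r cos θ₁)² + (r sin θ₁ − e)² = 23716.0134 → L = 154.0000 → L = 154
check at θ₃=59°: x = 179.9160 (printed 179.9160) ✓

r = 55, L = 154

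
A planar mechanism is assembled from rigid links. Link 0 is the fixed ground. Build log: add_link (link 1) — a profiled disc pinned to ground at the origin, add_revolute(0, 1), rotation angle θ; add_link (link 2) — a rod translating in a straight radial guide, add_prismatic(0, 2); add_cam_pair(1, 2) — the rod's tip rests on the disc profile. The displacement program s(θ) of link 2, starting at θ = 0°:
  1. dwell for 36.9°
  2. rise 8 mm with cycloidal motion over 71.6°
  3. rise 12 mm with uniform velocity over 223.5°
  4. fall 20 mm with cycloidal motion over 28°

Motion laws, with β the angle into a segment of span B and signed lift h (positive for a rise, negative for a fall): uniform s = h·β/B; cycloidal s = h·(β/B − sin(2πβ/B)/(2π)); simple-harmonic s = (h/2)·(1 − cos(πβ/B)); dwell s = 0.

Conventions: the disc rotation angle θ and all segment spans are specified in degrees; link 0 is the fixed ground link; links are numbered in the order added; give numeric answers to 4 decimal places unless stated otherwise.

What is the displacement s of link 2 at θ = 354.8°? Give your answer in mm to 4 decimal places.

seg 1 [0°–36.9°] dwell: s stays 0.0000
seg 2 [36.9°–108.5°] cycloidal, h=8: full span → s += 8 → s = 8.0000
seg 3 [108.5°–332°] uniform, h=12: full span → s += 12 → s = 20.0000
seg 4 [332°–360°] cycloidal, h=-20: θ=354.8° here. β=22.8, B=28. -20·(0.8143 − sin(2π·0.8143)/(2π)) = -19.2127 → s = 0.7873

0.7873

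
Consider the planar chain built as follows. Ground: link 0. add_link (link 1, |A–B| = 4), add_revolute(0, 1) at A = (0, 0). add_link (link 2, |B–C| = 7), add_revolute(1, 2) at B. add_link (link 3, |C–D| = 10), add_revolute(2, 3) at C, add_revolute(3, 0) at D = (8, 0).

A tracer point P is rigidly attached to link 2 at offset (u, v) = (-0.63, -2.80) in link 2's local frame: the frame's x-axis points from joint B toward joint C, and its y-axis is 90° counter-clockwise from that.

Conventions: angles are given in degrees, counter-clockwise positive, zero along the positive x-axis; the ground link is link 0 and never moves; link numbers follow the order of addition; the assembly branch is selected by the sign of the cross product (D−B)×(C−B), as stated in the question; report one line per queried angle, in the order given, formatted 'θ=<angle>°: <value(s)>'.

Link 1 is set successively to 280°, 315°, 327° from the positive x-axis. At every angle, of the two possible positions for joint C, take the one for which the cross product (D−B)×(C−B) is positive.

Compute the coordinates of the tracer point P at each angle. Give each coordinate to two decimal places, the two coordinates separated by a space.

A=(0,0), D=(8.00,0)
θ=280°: B = A + 4.00·(cos280°, sin280°) = (0.6946, -3.9392)
θ=280°: |BD| = 8.2998
θ=280°: circle(B,7.00) ∩ circle(D,10.00): a=1.0775, h=6.9166
θ=280°:   candidates: C₊=(-1.6397,2.6601) cross=57.406; C₋=(4.9258,-9.5157) cross=-57.406
θ=280°:   branch + wants cross > 0 → take C=(-1.6397,2.6601) (cross=57.406)
θ=280°: ex = (C−B)/|BC| = (-0.3335,0.9428); ey = (-0.9428,-0.3335)
θ=280°: P = B + -0.63·ex + -2.80·ey = (3.5444,-3.5995)
θ=315°: B = A + 4.00·(cos315°, sin315°) = (2.8284, -2.8284)
θ=315°: |BD| = 5.8945
θ=315°: circle(B,7.00) ∩ circle(D,10.00): a=-1.3788, h=6.8629
θ=315°:   candidates: C₊=(-1.6744,2.5311) cross=40.453; C₋=(4.9118,-9.5112) cross=-40.453
θ=315°:   branch + wants cross > 0 → take C=(-1.6744,2.5311) (cross=40.453)
θ=315°: ex = (C−B)/|BC| = (-0.6433,0.7657); ey = (-0.7657,-0.6433)
θ=315°: P = B + -0.63·ex + -2.80·ey = (5.3775,-1.5097)
θ=327°: B = A + 4.00·(cos327°, sin327°) = (3.3547, -2.1786)
θ=327°: |BD| = 5.1308
θ=327°: circle(B,7.00) ∩ circle(D,10.00): a=-2.4046, h=6.5740
θ=327°:   candidates: C₊=(-1.6137,2.7524) cross=33.730; C₋=(3.9690,-9.1515) cross=-33.730
θ=327°:   branch + wants cross > 0 → take C=(-1.6137,2.7524) (cross=33.730)
θ=327°: ex = (C−B)/|BC| = (-0.7098,0.7044); ey = (-0.7044,-0.7098)
θ=327°: P = B + -0.63·ex + -2.80·ey = (5.7742,-0.6350)

θ=280°: 3.54 -3.60
θ=315°: 5.38 -1.51
θ=327°: 5.77 -0.63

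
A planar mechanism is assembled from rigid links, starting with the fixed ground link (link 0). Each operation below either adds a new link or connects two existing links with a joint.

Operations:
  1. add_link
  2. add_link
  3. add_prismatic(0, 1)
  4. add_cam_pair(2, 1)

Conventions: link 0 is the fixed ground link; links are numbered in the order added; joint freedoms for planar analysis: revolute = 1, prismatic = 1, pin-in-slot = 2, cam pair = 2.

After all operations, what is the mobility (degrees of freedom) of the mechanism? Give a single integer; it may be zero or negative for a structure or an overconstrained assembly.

ground; <1,0,0>
#1 <2,0,0>
#2 <3,0,0>
P:0↔1 J1 <3,1,0>
C:2↔1 J2 <3,1,1>
3×2 − 2×1 − 1×1 = 3

M = 3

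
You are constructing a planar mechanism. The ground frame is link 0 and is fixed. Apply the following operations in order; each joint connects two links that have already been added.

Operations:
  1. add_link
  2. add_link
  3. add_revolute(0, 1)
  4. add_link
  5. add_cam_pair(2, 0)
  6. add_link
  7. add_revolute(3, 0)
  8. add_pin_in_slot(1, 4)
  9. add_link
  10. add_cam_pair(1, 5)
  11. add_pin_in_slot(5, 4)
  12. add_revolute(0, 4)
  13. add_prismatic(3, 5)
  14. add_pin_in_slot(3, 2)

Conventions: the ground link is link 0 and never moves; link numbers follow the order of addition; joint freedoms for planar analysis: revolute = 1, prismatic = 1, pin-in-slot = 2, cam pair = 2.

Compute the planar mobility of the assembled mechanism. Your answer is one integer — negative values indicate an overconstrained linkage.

L=1 J1=0 J2=0
add link → L=2 J1=0 J2=0
add link → L=3 J1=0 J2=0
R@0,1 dof=1 J1 → L=3 J1=1 J2=0
add link → L=4 J1=1 J2=0
C@2,0 dof=2 J2 → L=4 J1=1 J2=1
add link → L=5 J1=1 J2=1
R@3,0 dof=1 J1 → L=5 J1=2 J2=1
PS@1,4 dof=2 J2 → L=5 J1=2 J2=2
add link → L=6 J1=2 J2=2
C@1,5 dof=2 J2 → L=6 J1=2 J2=3
PS@5,4 dof=2 J2 → L=6 J1=2 J2=4
R@0,4 dof=1 J1 → L=6 J1=3 J2=4
P@3,5 dof=1 J1 → L=6 J1=4 J2=4
PS@3,2 dof=2 J2 → L=6 J1=4 J2=5
M=3(L−1)−2J1−J2=3·5−2·4−5=2

M = 2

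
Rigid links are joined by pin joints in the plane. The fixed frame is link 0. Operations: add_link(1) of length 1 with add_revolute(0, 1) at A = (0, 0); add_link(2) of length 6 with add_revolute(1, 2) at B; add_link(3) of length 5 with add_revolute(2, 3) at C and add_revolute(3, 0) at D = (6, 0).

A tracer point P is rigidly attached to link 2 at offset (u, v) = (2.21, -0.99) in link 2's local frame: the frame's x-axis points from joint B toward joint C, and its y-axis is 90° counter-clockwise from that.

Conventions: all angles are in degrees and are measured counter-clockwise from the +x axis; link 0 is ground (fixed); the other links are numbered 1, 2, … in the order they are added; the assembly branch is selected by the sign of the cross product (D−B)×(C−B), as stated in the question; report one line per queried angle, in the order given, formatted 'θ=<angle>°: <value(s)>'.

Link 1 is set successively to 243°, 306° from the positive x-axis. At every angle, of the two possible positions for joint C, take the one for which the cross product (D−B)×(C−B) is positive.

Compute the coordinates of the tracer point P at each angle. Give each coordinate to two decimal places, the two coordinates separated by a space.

A=(0,0), D=(6.00,0)
θ=243°: B = A + 1.00·(cos243°, sin243°) = (-0.4540, -0.8910)
θ=243°: |BD| = 6.5152
θ=243°: circle(B,6.00) ∩ circle(D,5.00): a=4.1018, h=4.3790
θ=243°:   candidates: C₊=(3.0104,4.0078) cross=28.530; C₋=(4.2081,-4.6679) cross=-28.530
θ=243°:   branch + wants cross > 0 → take C=(3.0104,4.0078) (cross=28.530)
θ=243°: ex = (C−B)/|BC| = (0.5774,0.8165); ey = (-0.8165,0.5774)
θ=243°: P = B + 2.21·ex + -0.99·ey = (1.6304,0.3418)
θ=306°: B = A + 1.00·(cos306°, sin306°) = (0.5878, -0.8090)
θ=306°: |BD| = 5.4723
θ=306°: circle(B,6.00) ∩ circle(D,5.00): a=3.7412, h=4.6908
θ=306°:   candidates: C₊=(3.5944,4.3833) cross=25.669; C₋=(4.9814,-4.8951) cross=-25.669
θ=306°:   branch + wants cross > 0 → take C=(3.5944,4.3833) (cross=25.669)
θ=306°: ex = (C−B)/|BC| = (0.5011,0.8654); ey = (-0.8654,0.5011)
θ=306°: P = B + 2.21·ex + -0.99·ey = (2.5520,0.6074)

θ=243°: 1.63 0.34
θ=306°: 2.55 0.61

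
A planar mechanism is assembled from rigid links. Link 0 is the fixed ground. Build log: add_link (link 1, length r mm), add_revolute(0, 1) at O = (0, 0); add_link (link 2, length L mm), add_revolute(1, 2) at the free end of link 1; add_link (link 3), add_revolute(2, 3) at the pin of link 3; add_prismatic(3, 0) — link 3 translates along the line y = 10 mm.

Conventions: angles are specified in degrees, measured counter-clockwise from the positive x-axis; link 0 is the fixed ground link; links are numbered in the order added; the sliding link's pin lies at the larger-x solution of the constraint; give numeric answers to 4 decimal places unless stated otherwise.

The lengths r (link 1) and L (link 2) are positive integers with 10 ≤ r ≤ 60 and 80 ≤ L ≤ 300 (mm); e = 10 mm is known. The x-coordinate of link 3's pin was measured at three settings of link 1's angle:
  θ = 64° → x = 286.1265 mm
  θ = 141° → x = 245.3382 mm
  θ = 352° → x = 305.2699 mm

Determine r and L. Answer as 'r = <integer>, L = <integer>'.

constraint per measurement: (x − r cos θ)² + (r sin θ − e)² = L²
subtracting the θ₁ and θ₂ equations cancels the r² and L² terms:
r = (x₁² − x₂²) / (2[(x₁cos θ₁ + e sin θ₁) − (x₂cos θ₂ + e sin θ₂)]) = 33.9999 → r = 34
L² = (x₁ − r cos θ₁)² + (r sin θ₁ − e)² = 73983.9811 → L = 272.0000 → L = 272
check at θ₃=352°: x = 305.2699 (printed 305.2699) ✓

r = 34, L = 272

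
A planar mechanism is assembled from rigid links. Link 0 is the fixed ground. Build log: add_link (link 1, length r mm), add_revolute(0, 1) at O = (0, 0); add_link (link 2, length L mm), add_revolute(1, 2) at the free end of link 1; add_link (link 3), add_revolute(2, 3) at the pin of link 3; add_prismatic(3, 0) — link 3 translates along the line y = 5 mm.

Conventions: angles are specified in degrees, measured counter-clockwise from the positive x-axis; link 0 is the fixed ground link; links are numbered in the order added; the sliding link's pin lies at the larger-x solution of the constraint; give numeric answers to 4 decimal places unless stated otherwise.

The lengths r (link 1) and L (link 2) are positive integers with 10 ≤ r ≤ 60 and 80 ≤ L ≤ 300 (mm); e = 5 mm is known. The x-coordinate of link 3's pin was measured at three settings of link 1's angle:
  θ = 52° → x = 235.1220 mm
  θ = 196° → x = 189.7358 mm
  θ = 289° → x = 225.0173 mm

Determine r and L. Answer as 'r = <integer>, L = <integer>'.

constraint per measurement: (x − r cos θ)² + (r sin θ − e)² = L²
subtracting the θ₁ and θ₂ equations cancels the r² and L² terms:
r = (x₁² − x₂²) / (2[(x₁cos θ₁ + e sin θ₁) − (x₂cos θ₂ + e sin θ₂)]) = 29.0000 → r = 29
L² = (x₁ − r cos θ₁)² + (r sin θ₁ − e)² = 47524.0094 → L = 218.0000 → L = 218
check at θ₃=289°: x = 225.0173 (printed 225.0173) ✓

r = 29, L = 218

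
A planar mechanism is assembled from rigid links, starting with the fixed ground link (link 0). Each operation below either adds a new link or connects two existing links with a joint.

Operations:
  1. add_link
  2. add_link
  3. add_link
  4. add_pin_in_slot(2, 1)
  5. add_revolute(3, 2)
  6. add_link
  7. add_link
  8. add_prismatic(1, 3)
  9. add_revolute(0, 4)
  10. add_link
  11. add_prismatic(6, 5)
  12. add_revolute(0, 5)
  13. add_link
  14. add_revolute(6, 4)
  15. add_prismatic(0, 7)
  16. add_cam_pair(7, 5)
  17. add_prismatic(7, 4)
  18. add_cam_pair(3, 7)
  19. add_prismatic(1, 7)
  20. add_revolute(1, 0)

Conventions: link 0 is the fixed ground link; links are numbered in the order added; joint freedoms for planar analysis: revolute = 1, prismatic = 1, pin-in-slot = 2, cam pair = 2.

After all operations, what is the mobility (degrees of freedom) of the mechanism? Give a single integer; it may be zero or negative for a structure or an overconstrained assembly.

L=1 J1=0 J2=0
add link → L=2 J1=0 J2=0
add link → L=3 J1=0 J2=0
add link → L=4 J1=0 J2=0
PS@2,1 dof=2 J2 → L=4 J1=0 J2=1
R@3,2 dof=1 J1 → L=4 J1=1 J2=1
add link → L=5 J1=1 J2=1
add link → L=6 J1=1 J2=1
P@1,3 dof=1 J1 → L=6 J1=2 J2=1
R@0,4 dof=1 J1 → L=6 J1=3 J2=1
add link → L=7 J1=3 J2=1
P@6,5 dof=1 J1 → L=7 J1=4 J2=1
R@0,5 dof=1 J1 → L=7 J1=5 J2=1
add link → L=8 J1=5 J2=1
R@6,4 dof=1 J1 → L=8 J1=6 J2=1
P@0,7 dof=1 J1 → L=8 J1=7 J2=1
C@7,5 dof=2 J2 → L=8 J1=7 J2=2
P@7,4 dof=1 J1 → L=8 J1=8 J2=2
C@3,7 dof=2 J2 → L=8 J1=8 J2=3
P@1,7 dof=1 J1 → L=8 J1=9 J2=3
R@1,0 dof=1 J1 → L=8 J1=10 J2=3
M=3(L−1)−2J1−J2=3·7−2·10−3=-2

M = -2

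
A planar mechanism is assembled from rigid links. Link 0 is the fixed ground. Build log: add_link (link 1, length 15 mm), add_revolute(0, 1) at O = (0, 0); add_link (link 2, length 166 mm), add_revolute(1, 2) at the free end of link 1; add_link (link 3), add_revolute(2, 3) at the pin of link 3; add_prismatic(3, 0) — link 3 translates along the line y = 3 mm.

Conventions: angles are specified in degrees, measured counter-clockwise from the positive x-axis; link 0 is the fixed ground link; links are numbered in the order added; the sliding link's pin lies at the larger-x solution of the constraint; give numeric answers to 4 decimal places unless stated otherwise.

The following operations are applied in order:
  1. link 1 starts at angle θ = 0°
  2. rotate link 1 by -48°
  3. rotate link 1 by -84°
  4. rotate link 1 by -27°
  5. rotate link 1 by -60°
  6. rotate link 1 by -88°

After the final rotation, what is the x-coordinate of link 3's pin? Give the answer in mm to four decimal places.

geometry: r = 15 mm, L = 166 mm, e = 3 mm; θ starts at 0°
rotate link 1 by -48°: θ ← 0° -48° = -48°
rotate link 1 by -84°: θ ← -48° -84° = -132°
rotate link 1 by -27°: θ ← -132° -27° = -159°
rotate link 1 by -60°: θ ← -159° -60° = -219°
rotate link 1 by -88°: θ ← -219° -88° = -307°
crank pin P = (r cos θ, r sin θ) = (9.027225, 11.979533)
h = r sin θ − e = 11.979533 − 3 = 8.979533
x = r cos θ + √(L² − h²) = 9.027225 + 165.756955 = 174.784180

174.7842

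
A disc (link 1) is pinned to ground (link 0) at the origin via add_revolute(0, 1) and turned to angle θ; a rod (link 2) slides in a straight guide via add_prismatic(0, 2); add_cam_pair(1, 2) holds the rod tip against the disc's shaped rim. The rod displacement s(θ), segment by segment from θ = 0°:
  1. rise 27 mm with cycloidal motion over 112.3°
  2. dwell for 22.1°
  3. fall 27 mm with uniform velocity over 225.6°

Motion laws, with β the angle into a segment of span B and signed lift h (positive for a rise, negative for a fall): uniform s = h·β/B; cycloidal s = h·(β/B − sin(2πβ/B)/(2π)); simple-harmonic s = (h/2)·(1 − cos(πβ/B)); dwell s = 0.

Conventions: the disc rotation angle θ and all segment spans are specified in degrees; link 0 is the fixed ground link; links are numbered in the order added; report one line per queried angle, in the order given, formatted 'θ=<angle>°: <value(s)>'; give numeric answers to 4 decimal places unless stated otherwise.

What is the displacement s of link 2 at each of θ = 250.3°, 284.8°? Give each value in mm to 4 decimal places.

segment 1 (0° to 112.3°, cycloidal, h = 27) is passed completely: s = 0.0000 + (27) = 27.0000
segment 2 (112.3° to 134.4°, dwell): s unchanged at 27.0000
θ = 250.3° falls in segment 3 (134.4° to 360°, uniform, h = -27): β = 250.3 − 134.4 = 115.9°, B = 225.6°; Δs = -27·115.9/225.6 = -13.8710; s = 27.0000 − 13.8710 = 13.1290
θ = 284.8° falls in segment 3 (134.4° to 360°, uniform, h = -27): β = 284.8 − 134.4 = 150.4°, B = 225.6°; Δs = -27·150.4/225.6 = -18.0000; s = 27.0000 − 18.0000 = 9.0000

θ=250.3°: 13.1290
θ=284.8°: 9.0000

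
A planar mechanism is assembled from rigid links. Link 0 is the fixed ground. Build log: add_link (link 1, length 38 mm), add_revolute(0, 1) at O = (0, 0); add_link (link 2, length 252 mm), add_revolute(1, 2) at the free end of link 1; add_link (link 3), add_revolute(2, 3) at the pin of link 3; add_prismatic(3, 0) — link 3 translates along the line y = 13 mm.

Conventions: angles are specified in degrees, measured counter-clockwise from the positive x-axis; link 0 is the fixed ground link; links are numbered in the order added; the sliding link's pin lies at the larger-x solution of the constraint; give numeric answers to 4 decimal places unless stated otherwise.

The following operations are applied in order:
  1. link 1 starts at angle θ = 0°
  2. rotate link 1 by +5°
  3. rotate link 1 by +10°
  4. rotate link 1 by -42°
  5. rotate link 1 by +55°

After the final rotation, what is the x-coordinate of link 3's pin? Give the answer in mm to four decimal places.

geometry: r = 38 mm, L = 252 mm, e = 13 mm; θ starts at 0°
rotate link 1 by +5°: θ ← 0° +5° = 5°
rotate link 1 by +10°: θ ← 5° +10° = 15°
rotate link 1 by -42°: θ ← 15° -42° = -27°
rotate link 1 by +55°: θ ← -27° +55° = 28°
crank pin P = (r cos θ, r sin θ) = (33.552009, 17.839919)
h = r sin θ − e = 17.839919 − 13 = 4.839919
x = r cos θ + √(L² − h²) = 33.552009 + 251.953518 = 285.505526

285.5055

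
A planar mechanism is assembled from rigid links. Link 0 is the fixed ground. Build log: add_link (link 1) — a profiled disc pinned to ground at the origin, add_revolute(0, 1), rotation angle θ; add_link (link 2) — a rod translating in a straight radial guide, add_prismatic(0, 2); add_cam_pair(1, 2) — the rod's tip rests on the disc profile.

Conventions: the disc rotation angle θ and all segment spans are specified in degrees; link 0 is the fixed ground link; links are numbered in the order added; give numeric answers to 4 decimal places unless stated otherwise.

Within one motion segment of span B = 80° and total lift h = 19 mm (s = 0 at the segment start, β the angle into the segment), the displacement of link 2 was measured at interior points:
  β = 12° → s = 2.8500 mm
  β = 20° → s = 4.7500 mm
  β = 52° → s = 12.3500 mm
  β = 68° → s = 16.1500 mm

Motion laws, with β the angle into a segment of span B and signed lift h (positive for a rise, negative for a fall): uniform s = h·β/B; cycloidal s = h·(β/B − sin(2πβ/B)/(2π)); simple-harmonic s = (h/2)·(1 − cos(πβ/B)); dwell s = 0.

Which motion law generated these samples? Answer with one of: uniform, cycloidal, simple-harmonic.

candidates at β/B = r: uniform s = h·r (linear in β); cycloidal s = h·(r − sin(2πr)/(2π)); simple-harmonic s = (h/2)(1 − cos(πr))
β=12°: printed 2.8500 | uniform 2.8500, cycloidal 0.4036, simple-harmonic 1.0354
β=20°: printed 4.7500 | uniform 4.7500, cycloidal 1.7261, simple-harmonic 2.7825
β=52°: printed 12.3500 | uniform 12.3500, cycloidal 14.7964, simple-harmonic 13.8129
β=68°: printed 16.1500 | uniform 16.1500, cycloidal 18.5964, simple-harmonic 17.9646
only one law matches every sample → uniform

uniform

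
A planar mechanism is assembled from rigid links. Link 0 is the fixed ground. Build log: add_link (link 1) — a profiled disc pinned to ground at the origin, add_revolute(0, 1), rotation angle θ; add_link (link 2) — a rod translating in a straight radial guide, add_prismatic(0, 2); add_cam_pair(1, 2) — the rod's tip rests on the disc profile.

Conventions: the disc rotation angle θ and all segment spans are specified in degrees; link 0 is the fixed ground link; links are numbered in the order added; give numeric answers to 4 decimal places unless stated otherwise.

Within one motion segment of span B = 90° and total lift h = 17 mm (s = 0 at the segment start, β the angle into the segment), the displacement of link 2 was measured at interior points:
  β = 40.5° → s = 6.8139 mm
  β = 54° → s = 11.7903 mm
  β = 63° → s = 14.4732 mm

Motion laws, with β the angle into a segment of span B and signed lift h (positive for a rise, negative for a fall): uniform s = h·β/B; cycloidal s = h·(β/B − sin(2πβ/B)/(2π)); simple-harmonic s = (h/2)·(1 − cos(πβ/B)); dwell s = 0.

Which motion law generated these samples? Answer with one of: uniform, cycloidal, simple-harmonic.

candidates at β/B = r: uniform s = h·r (linear in β); cycloidal s = h·(r − sin(2πr)/(2π)); simple-harmonic s = (h/2)(1 − cos(πr))
β=40.5°: printed 6.8139 | uniform 7.6500, cycloidal 6.8139, simple-harmonic 7.1703
β=54°: printed 11.7903 | uniform 10.2000, cycloidal 11.7903, simple-harmonic 11.1266
β=63°: printed 14.4732 | uniform 11.9000, cycloidal 14.4732, simple-harmonic 13.4962
only one law matches every sample → cycloidal

cycloidal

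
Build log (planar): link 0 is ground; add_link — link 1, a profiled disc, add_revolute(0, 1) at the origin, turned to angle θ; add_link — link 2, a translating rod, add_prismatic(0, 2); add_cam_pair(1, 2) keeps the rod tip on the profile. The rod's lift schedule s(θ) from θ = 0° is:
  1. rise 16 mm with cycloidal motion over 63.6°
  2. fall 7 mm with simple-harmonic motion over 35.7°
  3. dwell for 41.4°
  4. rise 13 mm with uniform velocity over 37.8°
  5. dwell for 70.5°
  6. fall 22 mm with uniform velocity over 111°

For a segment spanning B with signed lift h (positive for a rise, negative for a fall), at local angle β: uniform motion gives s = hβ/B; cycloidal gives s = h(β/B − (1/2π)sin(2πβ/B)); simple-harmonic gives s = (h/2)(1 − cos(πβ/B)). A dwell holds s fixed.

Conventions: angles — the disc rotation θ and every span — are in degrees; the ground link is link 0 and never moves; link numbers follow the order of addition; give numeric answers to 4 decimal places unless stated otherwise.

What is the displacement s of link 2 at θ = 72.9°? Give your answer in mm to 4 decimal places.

seg 1 [0°–63.6°] cycloidal, h=16: full span → s += 16 → s = 16.0000
seg 2 [63.6°–99.3°] simple-harmonic, h=-7: θ=72.9° here. β=9.3, B=35.7. -7/2·(1 − cos(π·0.2605)) = -1.1081 → s = 14.8919

14.8919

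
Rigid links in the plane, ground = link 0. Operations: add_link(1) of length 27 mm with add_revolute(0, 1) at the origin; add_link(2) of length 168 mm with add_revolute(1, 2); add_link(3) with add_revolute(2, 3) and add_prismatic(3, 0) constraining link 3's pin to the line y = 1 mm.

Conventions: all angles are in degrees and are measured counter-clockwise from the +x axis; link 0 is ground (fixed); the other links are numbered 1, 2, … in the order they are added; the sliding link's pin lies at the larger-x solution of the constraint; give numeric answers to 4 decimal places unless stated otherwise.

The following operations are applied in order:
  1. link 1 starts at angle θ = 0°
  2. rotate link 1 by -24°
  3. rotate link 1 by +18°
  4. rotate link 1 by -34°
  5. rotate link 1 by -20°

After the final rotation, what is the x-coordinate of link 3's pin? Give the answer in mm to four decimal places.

geometry: r = 27 mm, L = 168 mm, e = 1 mm; θ starts at 0°
rotate link 1 by -24°: θ ← 0° -24° = -24°
rotate link 1 by +18°: θ ← -24° +18° = -6°
rotate link 1 by -34°: θ ← -6° -34° = -40°
rotate link 1 by -20°: θ ← -40° -20° = -60°
crank pin P = (r cos θ, r sin θ) = (13.500000, -23.382686)
h = r sin θ − e = -23.382686 − 1 = -24.382686
x = r cos θ + √(L² − h²) = 13.500000 + 166.221192 = 179.721192

179.7212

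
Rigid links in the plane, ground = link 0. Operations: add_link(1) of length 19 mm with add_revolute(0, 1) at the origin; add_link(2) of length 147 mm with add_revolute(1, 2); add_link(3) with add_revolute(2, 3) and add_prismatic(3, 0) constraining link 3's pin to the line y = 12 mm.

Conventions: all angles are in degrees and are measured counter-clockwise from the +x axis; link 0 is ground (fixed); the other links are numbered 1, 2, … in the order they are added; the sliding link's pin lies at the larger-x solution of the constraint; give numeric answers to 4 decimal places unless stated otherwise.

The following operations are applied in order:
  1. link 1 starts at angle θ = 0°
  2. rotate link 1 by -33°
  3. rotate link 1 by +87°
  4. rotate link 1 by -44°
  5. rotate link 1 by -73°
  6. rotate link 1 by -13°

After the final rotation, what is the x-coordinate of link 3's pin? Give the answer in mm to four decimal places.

geometry: r = 19 mm, L = 147 mm, e = 12 mm; θ starts at 0°
rotate link 1 by -33°: θ ← 0° -33° = -33°
rotate link 1 by +87°: θ ← -33° +87° = 54°
rotate link 1 by -44°: θ ← 54° -44° = 10°
rotate link 1 by -73°: θ ← 10° -73° = -63°
rotate link 1 by -13°: θ ← -63° -13° = -76°
crank pin P = (r cos θ, r sin θ) = (4.596516, -18.435619)
h = r sin θ − e = -18.435619 − 12 = -30.435619
x = r cos θ + √(L² − h²) = 4.596516 + 143.814718 = 148.411234

148.4112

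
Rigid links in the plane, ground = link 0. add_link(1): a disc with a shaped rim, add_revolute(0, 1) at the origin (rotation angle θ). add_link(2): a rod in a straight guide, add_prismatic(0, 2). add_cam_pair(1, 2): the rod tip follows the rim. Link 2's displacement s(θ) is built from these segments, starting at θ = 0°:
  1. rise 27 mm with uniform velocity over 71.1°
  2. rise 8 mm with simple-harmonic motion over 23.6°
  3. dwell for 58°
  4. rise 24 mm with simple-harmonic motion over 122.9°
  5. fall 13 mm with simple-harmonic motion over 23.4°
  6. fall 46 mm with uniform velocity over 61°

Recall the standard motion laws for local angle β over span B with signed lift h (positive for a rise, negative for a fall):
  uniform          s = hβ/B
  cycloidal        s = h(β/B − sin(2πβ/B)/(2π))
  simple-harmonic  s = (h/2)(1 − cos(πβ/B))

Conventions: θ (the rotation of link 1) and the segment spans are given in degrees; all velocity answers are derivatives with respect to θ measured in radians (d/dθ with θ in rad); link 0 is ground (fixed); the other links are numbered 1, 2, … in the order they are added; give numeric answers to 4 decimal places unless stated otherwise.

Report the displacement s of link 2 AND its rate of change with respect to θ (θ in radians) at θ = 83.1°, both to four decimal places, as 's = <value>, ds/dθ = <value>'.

segment 1 (0° to 71.1°, uniform, h = 27) is passed completely: s = 0.0000 + (27) = 27.0000
θ = 83.1° falls in segment 2 (71.1° to 94.7°, simple-harmonic, h = 8): β = 83.1 − 71.1 = 12°, B = 23.6°; Δs = 8/2·(1 − cos(π·0.5085)) = 4.1065; s = 27.0000 + 4.1065 = 31.1065
velocity in seg [71.1°–94.7°] (simple-harmonic), θ in radians: β = 12° = 0.2094 rad, B = 23.6° = 0.4119 rad; ds/dθ = (πh/(2B)) sin(πβ/B) = (π·8/(2·0.4119)) sin(π·0.5085) = 30.497663 mm/rad

s = 31.1065, ds/dθ = 30.4977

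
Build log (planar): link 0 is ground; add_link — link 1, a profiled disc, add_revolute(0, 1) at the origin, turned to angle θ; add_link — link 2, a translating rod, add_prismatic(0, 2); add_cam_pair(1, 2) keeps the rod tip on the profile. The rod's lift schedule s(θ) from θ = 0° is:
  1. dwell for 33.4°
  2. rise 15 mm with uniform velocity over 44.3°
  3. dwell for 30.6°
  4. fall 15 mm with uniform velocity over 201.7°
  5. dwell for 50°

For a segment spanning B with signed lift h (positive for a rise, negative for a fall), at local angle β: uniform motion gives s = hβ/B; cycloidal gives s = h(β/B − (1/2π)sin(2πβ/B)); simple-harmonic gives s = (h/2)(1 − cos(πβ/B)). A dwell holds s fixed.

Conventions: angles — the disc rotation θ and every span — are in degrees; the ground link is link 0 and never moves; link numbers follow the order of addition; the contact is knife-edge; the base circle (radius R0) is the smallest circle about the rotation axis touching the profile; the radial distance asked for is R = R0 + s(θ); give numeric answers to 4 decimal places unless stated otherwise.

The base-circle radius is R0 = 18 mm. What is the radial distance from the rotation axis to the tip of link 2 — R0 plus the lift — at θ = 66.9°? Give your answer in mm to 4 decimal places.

seg 1 [0°–33.4°] dwell: s stays 0.0000
seg 2 [33.4°–77.7°] uniform, h=15: θ=66.9° here. β=33.5, B=44.3. 15·33.5/44.3 = 11.3431 → s = 11.3431
R = R0 + s = 18 + 11.3431 = 29.3431

29.3431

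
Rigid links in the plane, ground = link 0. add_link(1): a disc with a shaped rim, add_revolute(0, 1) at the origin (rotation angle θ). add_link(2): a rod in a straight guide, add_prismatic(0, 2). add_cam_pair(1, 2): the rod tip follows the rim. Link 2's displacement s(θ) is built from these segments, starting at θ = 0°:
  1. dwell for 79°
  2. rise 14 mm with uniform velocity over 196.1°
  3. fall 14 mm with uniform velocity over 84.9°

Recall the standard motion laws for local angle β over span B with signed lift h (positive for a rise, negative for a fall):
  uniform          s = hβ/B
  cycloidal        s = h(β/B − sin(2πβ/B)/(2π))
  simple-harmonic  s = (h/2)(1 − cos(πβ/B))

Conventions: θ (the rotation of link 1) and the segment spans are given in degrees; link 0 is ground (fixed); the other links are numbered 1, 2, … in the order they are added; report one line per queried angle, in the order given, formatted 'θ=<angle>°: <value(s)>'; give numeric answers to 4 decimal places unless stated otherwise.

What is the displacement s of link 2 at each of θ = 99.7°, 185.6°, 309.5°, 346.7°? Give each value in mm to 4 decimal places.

segment 1 (0° to 79°, dwell): s unchanged at 0.0000
θ = 99.7° falls in segment 2 (79° to 275.1°, uniform, h = 14): β = 99.7 − 79 = 20.7°, B = 196.1°; Δs = 14·20.7/196.1 = 1.4778; s = 0.0000 + 1.4778 = 1.4778
θ = 185.6° falls in segment 2 (79° to 275.1°, uniform, h = 14): β = 185.6 − 79 = 106.6°, B = 196.1°; Δs = 14·106.6/196.1 = 7.6104; s = 0.0000 + 7.6104 = 7.6104
segment 2 (79° to 275.1°, uniform, h = 14) is passed completely: s = 0.0000 + (14) = 14.0000
θ = 309.5° falls in segment 3 (275.1° to 360°, uniform, h = -14): β = 309.5 − 275.1 = 34.4°, B = 84.9°; Δs = -14·34.4/84.9 = -5.6726; s = 14.0000 − 5.6726 = 8.3274
θ = 346.7° falls in segment 3 (275.1° to 360°, uniform, h = -14): β = 346.7 − 275.1 = 71.6°, B = 84.9°; Δs = -14·71.6/84.9 = -11.8068; s = 14.0000 − 11.8068 = 2.1932

θ=99.7°: 1.4778
θ=185.6°: 7.6104
θ=309.5°: 8.3274
θ=346.7°: 2.1932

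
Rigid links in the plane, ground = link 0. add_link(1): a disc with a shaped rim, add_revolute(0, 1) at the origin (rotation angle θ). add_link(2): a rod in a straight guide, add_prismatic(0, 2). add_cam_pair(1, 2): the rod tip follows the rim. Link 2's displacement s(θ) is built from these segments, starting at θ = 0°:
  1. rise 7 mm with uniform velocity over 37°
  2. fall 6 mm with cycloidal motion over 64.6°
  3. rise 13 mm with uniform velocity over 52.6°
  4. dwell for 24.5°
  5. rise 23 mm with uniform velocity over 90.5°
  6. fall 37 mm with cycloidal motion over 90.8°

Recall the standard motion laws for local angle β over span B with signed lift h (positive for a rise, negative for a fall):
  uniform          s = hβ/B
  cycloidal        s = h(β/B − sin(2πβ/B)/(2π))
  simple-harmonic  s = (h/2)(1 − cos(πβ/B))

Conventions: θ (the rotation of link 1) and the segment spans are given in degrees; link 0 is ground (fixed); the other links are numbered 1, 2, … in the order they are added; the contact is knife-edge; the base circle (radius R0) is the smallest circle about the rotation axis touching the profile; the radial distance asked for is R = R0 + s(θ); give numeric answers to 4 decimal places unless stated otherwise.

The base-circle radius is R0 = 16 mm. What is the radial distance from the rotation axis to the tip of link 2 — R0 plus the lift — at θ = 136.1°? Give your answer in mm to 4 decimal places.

segment 1 (0° to 37°, uniform, h = 7) is passed completely: s = 0.0000 + (7) = 7.0000
segment 2 (37° to 101.6°, cycloidal, h = -6) is passed completely: s = 7.0000 + (-6) = 1.0000
θ = 136.1° falls in segment 3 (101.6° to 154.2°, uniform, h = 13): β = 136.1 − 101.6 = 34.5°, B = 52.6°; Δs = 13·34.5/52.6 = 8.5266; s = 1.0000 + 8.5266 = 9.5266
R = R0 + s = 16 + 9.5266 = 25.5266

25.5266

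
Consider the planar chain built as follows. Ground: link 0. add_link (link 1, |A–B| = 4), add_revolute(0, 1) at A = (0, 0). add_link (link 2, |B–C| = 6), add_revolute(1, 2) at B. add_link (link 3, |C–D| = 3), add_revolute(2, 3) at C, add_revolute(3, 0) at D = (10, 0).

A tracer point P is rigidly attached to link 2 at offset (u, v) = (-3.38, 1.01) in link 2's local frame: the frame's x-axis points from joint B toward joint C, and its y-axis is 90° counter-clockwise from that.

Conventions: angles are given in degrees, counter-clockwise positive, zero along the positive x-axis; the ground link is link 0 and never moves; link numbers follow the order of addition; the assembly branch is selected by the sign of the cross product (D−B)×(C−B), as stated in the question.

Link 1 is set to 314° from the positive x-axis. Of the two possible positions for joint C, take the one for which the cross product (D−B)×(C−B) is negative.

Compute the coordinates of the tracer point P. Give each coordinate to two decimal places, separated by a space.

A=(0,0), D=(10.00,0)
B = A + 4.00·(cos314°, sin314°) = (2.7786, -2.8774)
|BD| = 7.7735
circle(B,6.00) ∩ circle(D,3.00): a=5.6234, h=2.0922
  candidates: C₊=(7.2282,1.1477) cross=16.263; C₋=(8.7770,-2.7394) cross=-16.263
  branch - wants cross < 0 → take C=(8.7770,-2.7394) (cross=-16.263)
ex = (C−B)/|BC| = (0.9997,0.0230); ey = (-0.0230,0.9997)
P = B + -3.38·ex + 1.01·ey = (-0.6237,-1.9453)

-0.62 -1.95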